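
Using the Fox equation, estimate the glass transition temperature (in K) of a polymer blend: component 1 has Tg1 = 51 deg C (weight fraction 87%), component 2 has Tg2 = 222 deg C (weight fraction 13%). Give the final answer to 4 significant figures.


1/Tg = w1/Tg1 + w2/Tg2 (in Kelvin)
Tg1 = 324.15 K, Tg2 = 495.15 K
1/Tg = 0.87/324.15 + 0.13/495.15
Tg = 339.4 K


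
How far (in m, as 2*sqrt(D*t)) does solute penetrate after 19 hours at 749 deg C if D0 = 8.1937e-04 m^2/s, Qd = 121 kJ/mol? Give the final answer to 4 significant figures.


Step 1: D = D0 * exp(-Qd/(R*T))
T = 1022.15 K
D = 8.1937e-04 * exp(-121e3 / (8.314 * 1022.15)) = 5.36819e-10 m^2/s
Step 2: L = 2*sqrt(D*t)
t = 19 h = 68400 s
L = 2*sqrt(5.36819e-10 * 68400) = 0.01212 m


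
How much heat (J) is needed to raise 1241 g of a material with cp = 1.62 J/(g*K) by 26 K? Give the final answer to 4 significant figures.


Q = m * cp * dT
Q = 1241 * 1.62 * 26
Q = 52270 J


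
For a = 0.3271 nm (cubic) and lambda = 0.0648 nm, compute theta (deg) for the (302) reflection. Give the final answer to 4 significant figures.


d = a / sqrt(h^2+k^2+l^2)
d = 0.3271 / sqrt(13) = 0.0907212 nm
lambda = 2*d*sin(theta)  =>  sin(theta) = lambda / (2*d)
sin(theta) = 0.0648 / (2 * 0.0907212) = 0.357138
theta = 20.92 deg


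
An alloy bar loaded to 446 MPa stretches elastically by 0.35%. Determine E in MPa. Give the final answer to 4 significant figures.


E = sigma / epsilon
epsilon = 0.35% = 3.5e-03
E = 446 / 3.5e-03
E = 127400 MPa


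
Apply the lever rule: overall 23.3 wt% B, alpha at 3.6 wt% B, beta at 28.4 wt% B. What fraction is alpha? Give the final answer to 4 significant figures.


f_alpha = (C_beta - C0) / (C_beta - C_alpha)
f_alpha = (28.4 - 23.3) / (28.4 - 3.6)
f_alpha = 0.2056


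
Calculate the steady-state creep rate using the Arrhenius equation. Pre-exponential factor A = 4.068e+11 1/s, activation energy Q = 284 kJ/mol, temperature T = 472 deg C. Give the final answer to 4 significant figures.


rate = A * exp(-Q / (R*T))
T = 472 + 273.15 = 745.15 K
rate = 4.068e+11 * exp(-284e3 / (8.314 * 745.15))
rate = 5.017e-09 1/s


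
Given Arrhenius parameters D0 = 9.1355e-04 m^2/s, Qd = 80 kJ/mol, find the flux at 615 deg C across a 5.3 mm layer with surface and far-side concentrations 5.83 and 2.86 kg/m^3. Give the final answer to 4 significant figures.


Step 1: D = D0 * exp(-Qd/(R*T))
T = 615 + 273.15 = 888.15 K
D = 9.1355e-04 * exp(-80e3 / (8.314 * 888.15)) = 1.80108e-08 m^2/s
Step 2: J = D * (C1 - C2) / dx
J = 1.80108e-08 * (5.83 - 2.86) / 5.3e-03
J = 1.009e-05 kg/(m^2*s)


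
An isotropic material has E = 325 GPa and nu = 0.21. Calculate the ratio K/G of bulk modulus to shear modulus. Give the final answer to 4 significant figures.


G = E / (2*(1+nu))
G = 325 / (2*(1+0.21)) = 134.298 GPa
K = E / (3*(1-2*nu))
K = 325 / (3*(1-2*0.21)) = 186.782 GPa
K/G = 186.782 / 134.298 = 1.391


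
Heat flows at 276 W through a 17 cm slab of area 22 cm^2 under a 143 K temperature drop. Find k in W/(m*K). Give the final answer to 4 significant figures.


k = Q*L / (A*dT)
L = 0.17 m, A = 2.2e-03 m^2
k = 276 * 0.17 / (2.2e-03 * 143)
k = 149.1 W/(m*K)


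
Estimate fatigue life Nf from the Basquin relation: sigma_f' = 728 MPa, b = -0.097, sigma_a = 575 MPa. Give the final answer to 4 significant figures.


sigma_a = sigma_f' * (2*Nf)^b
2*Nf = (sigma_a / sigma_f')^(1/b)
2*Nf = (575 / 728)^(1/-0.097)
2*Nf = 11.3848
Nf = 5.692 cycles


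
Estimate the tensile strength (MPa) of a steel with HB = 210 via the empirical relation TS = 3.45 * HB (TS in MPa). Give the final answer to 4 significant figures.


TS (MPa) = 3.45 * HB
TS = 3.45 * 210
TS = 724.5 MPa


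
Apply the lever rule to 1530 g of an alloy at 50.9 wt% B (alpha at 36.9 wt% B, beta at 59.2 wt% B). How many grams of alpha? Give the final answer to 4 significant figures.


f_alpha = (C_beta - C0) / (C_beta - C_alpha)
f_alpha = (59.2 - 50.9) / (59.2 - 36.9) = 0.372197
m_alpha = f_alpha * m_total = 0.372197 * 1530 = 569.5 g


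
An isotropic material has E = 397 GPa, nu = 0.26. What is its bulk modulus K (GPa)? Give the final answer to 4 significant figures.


K = E / (3*(1-2*nu))
K = 397 / (3*(1-2*0.26))
K = 275.7 GPa


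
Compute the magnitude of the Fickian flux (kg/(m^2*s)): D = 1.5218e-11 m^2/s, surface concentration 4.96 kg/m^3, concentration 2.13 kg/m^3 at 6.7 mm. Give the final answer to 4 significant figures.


J = -D * (dC/dx) = D * (C1 - C2) / dx
J = 1.5218e-11 * (4.96 - 2.13) / 6.7e-03
J = 6.428e-09 kg/(m^2*s)


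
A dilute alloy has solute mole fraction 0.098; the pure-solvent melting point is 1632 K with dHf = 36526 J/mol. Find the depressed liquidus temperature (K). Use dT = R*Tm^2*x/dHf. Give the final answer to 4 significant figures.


dT = R*Tm^2*x / dHf
dT = 8.314 * 1632^2 * 0.098 / 36526
dT = 59.412 K
T_new = 1632 - 59.412 = 1573 K


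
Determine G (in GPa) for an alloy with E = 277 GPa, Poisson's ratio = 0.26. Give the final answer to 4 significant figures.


G = E / (2*(1+nu))
G = 277 / (2*(1+0.26))
G = 109.9 GPa


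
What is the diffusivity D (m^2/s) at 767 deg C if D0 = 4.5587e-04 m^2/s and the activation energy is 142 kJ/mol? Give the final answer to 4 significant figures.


D = D0 * exp(-Qd / (R*T))
T = 1040.15 K
D = 4.5587e-04 * exp(-142e3 / (8.314 * 1040.15))
D = 3.37e-11 m^2/s


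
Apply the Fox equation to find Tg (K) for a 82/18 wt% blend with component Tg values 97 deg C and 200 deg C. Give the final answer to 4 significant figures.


1/Tg = w1/Tg1 + w2/Tg2 (in Kelvin)
Tg1 = 370.15 K, Tg2 = 473.15 K
1/Tg = 0.82/370.15 + 0.18/473.15
Tg = 385.2 K


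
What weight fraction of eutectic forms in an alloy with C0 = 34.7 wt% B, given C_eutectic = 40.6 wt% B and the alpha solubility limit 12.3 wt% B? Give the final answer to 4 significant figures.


f_primary = (C_e - C0) / (C_e - C_alpha_max)
f_primary = (40.6 - 34.7) / (40.6 - 12.3)
f_primary = 0.208481
f_eutectic = 1 - 0.208481 = 0.7915


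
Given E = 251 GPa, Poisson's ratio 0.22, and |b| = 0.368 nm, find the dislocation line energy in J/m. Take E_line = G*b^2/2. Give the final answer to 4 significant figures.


Step 1: G = E / (2*(1+nu))
G = 251 / (2*(1+0.22)) = 102.869 GPa = 1.02869e+11 Pa
Step 2: E_line = G*b^2/2
b = 0.368 nm = 3.68e-10 m
E_line = 0.5 * 1.02869e+11 * (3.68e-10)^2 = 6.965e-09 J/m


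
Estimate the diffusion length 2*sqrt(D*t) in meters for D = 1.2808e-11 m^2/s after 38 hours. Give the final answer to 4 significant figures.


t = 38 hr = 136800 s
Diffusion length = 2*sqrt(D*t)
= 2*sqrt(1.2808e-11 * 136800)
= 2.647e-03 m


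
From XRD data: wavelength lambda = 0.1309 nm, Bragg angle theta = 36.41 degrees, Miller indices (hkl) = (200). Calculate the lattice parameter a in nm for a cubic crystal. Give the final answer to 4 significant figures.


d = lambda / (2*sin(theta))
d = 0.1309 / (2*sin(36.41 deg))
d = 0.110267 nm
a = d * sqrt(h^2+k^2+l^2) = 0.110267 * sqrt(4)
a = 0.2205 nm


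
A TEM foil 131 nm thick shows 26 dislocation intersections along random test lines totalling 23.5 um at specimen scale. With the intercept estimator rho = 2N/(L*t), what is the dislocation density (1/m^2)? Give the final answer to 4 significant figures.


rho = 2N / (L * t)
L = 23.5 um = 2.35e-05 m, t = 131 nm = 1.31e-07 m
rho = 2 * 26 / (2.35e-05 * 1.31e-07)
rho = 1.689e+13 1/m^2


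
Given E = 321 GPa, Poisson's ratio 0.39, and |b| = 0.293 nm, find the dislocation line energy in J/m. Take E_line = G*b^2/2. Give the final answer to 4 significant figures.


Step 1: G = E / (2*(1+nu))
G = 321 / (2*(1+0.39)) = 115.468 GPa = 1.15468e+11 Pa
Step 2: E_line = G*b^2/2
b = 0.293 nm = 2.93e-10 m
E_line = 0.5 * 1.15468e+11 * (2.93e-10)^2 = 4.956e-09 J/m


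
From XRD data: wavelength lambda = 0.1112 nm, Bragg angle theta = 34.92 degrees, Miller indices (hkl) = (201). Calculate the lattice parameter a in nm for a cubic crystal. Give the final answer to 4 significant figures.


d = lambda / (2*sin(theta))
d = 0.1112 / (2*sin(34.92 deg))
d = 0.0971294 nm
a = d * sqrt(h^2+k^2+l^2) = 0.0971294 * sqrt(5)
a = 0.2172 nm


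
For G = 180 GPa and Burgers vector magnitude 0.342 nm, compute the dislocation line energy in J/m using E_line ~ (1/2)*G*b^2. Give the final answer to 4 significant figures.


E = G*b^2/2
b = 0.342 nm = 3.42e-10 m
G = 180 GPa = 1.8e+11 Pa
E = 0.5 * 1.8e+11 * (3.42e-10)^2
E = 1.053e-08 J/m


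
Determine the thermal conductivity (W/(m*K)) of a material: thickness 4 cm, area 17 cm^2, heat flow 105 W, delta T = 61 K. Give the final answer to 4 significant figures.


k = Q*L / (A*dT)
L = 0.04 m, A = 1.7e-03 m^2
k = 105 * 0.04 / (1.7e-03 * 61)
k = 40.5 W/(m*K)


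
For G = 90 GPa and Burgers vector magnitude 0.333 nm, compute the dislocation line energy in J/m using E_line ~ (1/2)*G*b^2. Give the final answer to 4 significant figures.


E = G*b^2/2
b = 0.333 nm = 3.33e-10 m
G = 90 GPa = 9e+10 Pa
E = 0.5 * 9e+10 * (3.33e-10)^2
E = 4.99e-09 J/m


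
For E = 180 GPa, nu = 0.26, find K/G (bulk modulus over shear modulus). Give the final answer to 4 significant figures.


G = E / (2*(1+nu))
G = 180 / (2*(1+0.26)) = 71.4286 GPa
K = E / (3*(1-2*nu))
K = 180 / (3*(1-2*0.26)) = 125 GPa
K/G = 125 / 71.4286 = 1.75


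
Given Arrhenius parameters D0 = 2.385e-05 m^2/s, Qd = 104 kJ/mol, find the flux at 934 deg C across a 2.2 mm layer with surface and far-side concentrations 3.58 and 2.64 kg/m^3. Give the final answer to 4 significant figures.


Step 1: D = D0 * exp(-Qd/(R*T))
T = 934 + 273.15 = 1207.15 K
D = 2.385e-05 * exp(-104e3 / (8.314 * 1207.15)) = 7.53594e-10 m^2/s
Step 2: J = D * (C1 - C2) / dx
J = 7.53594e-10 * (3.58 - 2.64) / 2.2e-03
J = 3.22e-07 kg/(m^2*s)


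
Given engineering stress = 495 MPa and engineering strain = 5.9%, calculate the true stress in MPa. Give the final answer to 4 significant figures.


sigma_true = sigma_eng * (1 + epsilon_eng)
sigma_true = 495 * (1 + 0.059)
sigma_true = 524.2 MPa


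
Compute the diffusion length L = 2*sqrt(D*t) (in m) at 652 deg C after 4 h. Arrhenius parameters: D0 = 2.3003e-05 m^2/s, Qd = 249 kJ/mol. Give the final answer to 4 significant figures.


Step 1: D = D0 * exp(-Qd/(R*T))
T = 925.15 K
D = 2.3003e-05 * exp(-249e3 / (8.314 * 925.15)) = 2.00704e-19 m^2/s
Step 2: L = 2*sqrt(D*t)
t = 4 h = 14400 s
L = 2*sqrt(2.00704e-19 * 14400) = 1.075e-07 m


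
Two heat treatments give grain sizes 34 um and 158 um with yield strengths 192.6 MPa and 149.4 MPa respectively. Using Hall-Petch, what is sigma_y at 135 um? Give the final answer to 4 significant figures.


sigma_y = sigma0 + k / sqrt(d)
1/sqrt(d1) = 1/sqrt(3.4e-05) = 171.499;  1/sqrt(d2) = 79.5557
k = (sigma1 - sigma2) / (1/sqrt(d1) - 1/sqrt(d2)) = (192.6 - 149.4) / (171.499 - 79.5557) = 0.469857 MPa*m^0.5
sigma0 = sigma1 - k/sqrt(d1) = 192.6 - 0.469857*171.499 = 112.02 MPa
sigma_y(d3) = 112.02 + 0.469857 / sqrt(1.35e-04) = 152.5 MPa


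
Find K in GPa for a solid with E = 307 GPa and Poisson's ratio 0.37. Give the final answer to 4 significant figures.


K = E / (3*(1-2*nu))
K = 307 / (3*(1-2*0.37))
K = 393.6 GPa


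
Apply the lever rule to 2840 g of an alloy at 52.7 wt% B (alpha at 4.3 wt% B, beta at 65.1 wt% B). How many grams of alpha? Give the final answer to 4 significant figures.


f_alpha = (C_beta - C0) / (C_beta - C_alpha)
f_alpha = (65.1 - 52.7) / (65.1 - 4.3) = 0.203947
m_alpha = f_alpha * m_total = 0.203947 * 2840 = 579.2 g


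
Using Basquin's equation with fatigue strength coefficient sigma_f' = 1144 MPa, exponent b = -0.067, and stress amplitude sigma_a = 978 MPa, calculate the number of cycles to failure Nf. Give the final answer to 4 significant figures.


sigma_a = sigma_f' * (2*Nf)^b
2*Nf = (sigma_a / sigma_f')^(1/b)
2*Nf = (978 / 1144)^(1/-0.067)
2*Nf = 10.3807
Nf = 5.19 cycles


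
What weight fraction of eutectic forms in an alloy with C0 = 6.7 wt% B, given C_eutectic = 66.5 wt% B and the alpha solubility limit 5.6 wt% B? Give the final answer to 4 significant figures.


f_primary = (C_e - C0) / (C_e - C_alpha_max)
f_primary = (66.5 - 6.7) / (66.5 - 5.6)
f_primary = 0.981938
f_eutectic = 1 - 0.981938 = 0.01806


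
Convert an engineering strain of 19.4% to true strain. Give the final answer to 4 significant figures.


epsilon_true = ln(1 + epsilon_eng)
epsilon_true = ln(1 + 0.194)
epsilon_true = 0.1773


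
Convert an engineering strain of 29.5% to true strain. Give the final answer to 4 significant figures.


epsilon_true = ln(1 + epsilon_eng)
epsilon_true = ln(1 + 0.295)
epsilon_true = 0.2585


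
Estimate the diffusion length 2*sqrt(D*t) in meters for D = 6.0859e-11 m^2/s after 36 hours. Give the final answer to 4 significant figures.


t = 36 hr = 129600 s
Diffusion length = 2*sqrt(D*t)
= 2*sqrt(6.0859e-11 * 129600)
= 5.617e-03 m


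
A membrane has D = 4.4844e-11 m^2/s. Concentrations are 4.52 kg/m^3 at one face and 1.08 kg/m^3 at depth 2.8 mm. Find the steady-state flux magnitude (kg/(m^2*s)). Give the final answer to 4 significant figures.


J = -D * (dC/dx) = D * (C1 - C2) / dx
J = 4.4844e-11 * (4.52 - 1.08) / 2.8e-03
J = 5.509e-08 kg/(m^2*s)


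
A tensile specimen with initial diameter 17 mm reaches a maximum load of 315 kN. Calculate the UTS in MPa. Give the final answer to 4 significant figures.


A0 = pi*(d/2)^2 = pi*(17/2)^2 = 226.98 mm^2
UTS = F_max / A0 = 315*1000 / 226.98
UTS = 1388 MPa


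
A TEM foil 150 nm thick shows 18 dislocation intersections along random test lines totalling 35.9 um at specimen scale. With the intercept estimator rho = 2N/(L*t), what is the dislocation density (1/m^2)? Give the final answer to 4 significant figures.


rho = 2N / (L * t)
L = 35.9 um = 3.59e-05 m, t = 150 nm = 1.5e-07 m
rho = 2 * 18 / (3.59e-05 * 1.5e-07)
rho = 6.685e+12 1/m^2


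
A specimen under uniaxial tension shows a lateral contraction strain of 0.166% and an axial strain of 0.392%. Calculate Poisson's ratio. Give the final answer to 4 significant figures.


nu = -epsilon_lat / epsilon_axial
Lateral strain is contraction (negative), so using magnitudes:
nu = 0.166 / 0.392
nu = 0.4235


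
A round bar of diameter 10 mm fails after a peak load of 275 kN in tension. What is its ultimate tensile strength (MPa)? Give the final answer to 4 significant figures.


A0 = pi*(d/2)^2 = pi*(10/2)^2 = 78.5398 mm^2
UTS = F_max / A0 = 275*1000 / 78.5398
UTS = 3501 MPa


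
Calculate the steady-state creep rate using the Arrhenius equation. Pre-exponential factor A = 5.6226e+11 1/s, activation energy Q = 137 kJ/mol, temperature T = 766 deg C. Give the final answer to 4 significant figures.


rate = A * exp(-Q / (R*T))
T = 766 + 273.15 = 1039.15 K
rate = 5.6226e+11 * exp(-137e3 / (8.314 * 1039.15))
rate = 72970 1/s


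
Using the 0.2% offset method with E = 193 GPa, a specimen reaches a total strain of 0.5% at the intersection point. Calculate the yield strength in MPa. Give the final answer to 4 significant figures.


Offset strain = 0.002
Elastic strain at yield = total_strain - offset = 5e-03 - 0.002 = 3e-03
sigma_y = E * elastic_strain = 193000 * 3e-03
sigma_y = 579 MPa


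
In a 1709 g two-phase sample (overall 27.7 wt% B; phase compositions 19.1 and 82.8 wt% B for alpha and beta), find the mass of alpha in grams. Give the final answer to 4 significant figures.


f_alpha = (C_beta - C0) / (C_beta - C_alpha)
f_alpha = (82.8 - 27.7) / (82.8 - 19.1) = 0.864992
m_alpha = f_alpha * m_total = 0.864992 * 1709 = 1478 g


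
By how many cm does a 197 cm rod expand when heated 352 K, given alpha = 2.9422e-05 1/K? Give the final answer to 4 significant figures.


dL = L0 * alpha * dT
dL = 197 * 2.9422e-05 * 352
dL = 2.04 cm


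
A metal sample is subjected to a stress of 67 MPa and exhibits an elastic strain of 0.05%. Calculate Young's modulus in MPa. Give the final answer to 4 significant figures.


E = sigma / epsilon
epsilon = 0.05% = 5e-04
E = 67 / 5e-04
E = 134000 MPa


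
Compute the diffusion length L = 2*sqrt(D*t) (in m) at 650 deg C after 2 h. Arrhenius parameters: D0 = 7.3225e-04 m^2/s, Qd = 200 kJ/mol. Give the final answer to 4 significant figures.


Step 1: D = D0 * exp(-Qd/(R*T))
T = 923.15 K
D = 7.3225e-04 * exp(-200e3 / (8.314 * 923.15)) = 3.52892e-15 m^2/s
Step 2: L = 2*sqrt(D*t)
t = 2 h = 7200 s
L = 2*sqrt(3.52892e-15 * 7200) = 1.008e-05 m


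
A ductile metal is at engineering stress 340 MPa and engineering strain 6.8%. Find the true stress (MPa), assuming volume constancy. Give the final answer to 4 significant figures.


sigma_true = sigma_eng * (1 + epsilon_eng)
sigma_true = 340 * (1 + 0.068)
sigma_true = 363.1 MPa


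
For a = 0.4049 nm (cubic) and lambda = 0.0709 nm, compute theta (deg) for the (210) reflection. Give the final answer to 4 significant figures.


d = a / sqrt(h^2+k^2+l^2)
d = 0.4049 / sqrt(5) = 0.181077 nm
lambda = 2*d*sin(theta)  =>  sin(theta) = lambda / (2*d)
sin(theta) = 0.0709 / (2 * 0.181077) = 0.195773
theta = 11.29 deg


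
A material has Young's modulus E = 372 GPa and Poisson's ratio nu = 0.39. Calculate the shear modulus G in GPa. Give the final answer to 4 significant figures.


G = E / (2*(1+nu))
G = 372 / (2*(1+0.39))
G = 133.8 GPa


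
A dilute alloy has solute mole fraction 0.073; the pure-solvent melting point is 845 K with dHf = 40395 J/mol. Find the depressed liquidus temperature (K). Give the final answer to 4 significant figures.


dT = R*Tm^2*x / dHf
dT = 8.314 * 845^2 * 0.073 / 40395
dT = 10.728 K
T_new = 845 - 10.728 = 834.3 K


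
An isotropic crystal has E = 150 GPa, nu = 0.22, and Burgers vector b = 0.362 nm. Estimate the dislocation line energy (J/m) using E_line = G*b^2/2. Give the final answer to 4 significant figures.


Step 1: G = E / (2*(1+nu))
G = 150 / (2*(1+0.22)) = 61.4754 GPa = 6.14754e+10 Pa
Step 2: E_line = G*b^2/2
b = 0.362 nm = 3.62e-10 m
E_line = 0.5 * 6.14754e+10 * (3.62e-10)^2 = 4.028e-09 J/m


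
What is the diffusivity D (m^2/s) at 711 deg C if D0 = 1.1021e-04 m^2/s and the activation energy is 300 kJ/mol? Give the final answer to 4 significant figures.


D = D0 * exp(-Qd / (R*T))
T = 984.15 K
D = 1.1021e-04 * exp(-300e3 / (8.314 * 984.15))
D = 1.315e-20 m^2/s


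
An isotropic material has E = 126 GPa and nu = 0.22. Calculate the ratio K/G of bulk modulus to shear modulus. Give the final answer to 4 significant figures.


G = E / (2*(1+nu))
G = 126 / (2*(1+0.22)) = 51.6393 GPa
K = E / (3*(1-2*nu))
K = 126 / (3*(1-2*0.22)) = 75 GPa
K/G = 75 / 51.6393 = 1.452


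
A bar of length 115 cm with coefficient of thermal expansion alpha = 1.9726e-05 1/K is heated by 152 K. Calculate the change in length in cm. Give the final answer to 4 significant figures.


dL = L0 * alpha * dT
dL = 115 * 1.9726e-05 * 152
dL = 0.3448 cm


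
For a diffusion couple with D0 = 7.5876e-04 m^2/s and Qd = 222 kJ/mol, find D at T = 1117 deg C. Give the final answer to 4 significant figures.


D = D0 * exp(-Qd / (R*T))
T = 1390.15 K
D = 7.5876e-04 * exp(-222e3 / (8.314 * 1390.15))
D = 3.453e-12 m^2/s


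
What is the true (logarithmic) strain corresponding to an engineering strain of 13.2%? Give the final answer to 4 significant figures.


epsilon_true = ln(1 + epsilon_eng)
epsilon_true = ln(1 + 0.132)
epsilon_true = 0.124


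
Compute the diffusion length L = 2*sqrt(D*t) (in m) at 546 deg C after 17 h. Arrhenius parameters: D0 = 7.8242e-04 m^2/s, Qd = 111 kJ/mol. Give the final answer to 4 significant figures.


Step 1: D = D0 * exp(-Qd/(R*T))
T = 819.15 K
D = 7.8242e-04 * exp(-111e3 / (8.314 * 819.15)) = 6.53222e-11 m^2/s
Step 2: L = 2*sqrt(D*t)
t = 17 h = 61200 s
L = 2*sqrt(6.53222e-11 * 61200) = 3.999e-03 m


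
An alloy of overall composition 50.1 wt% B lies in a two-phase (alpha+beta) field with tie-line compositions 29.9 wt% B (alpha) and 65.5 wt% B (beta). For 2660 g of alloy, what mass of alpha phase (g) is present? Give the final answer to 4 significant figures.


f_alpha = (C_beta - C0) / (C_beta - C_alpha)
f_alpha = (65.5 - 50.1) / (65.5 - 29.9) = 0.432584
m_alpha = f_alpha * m_total = 0.432584 * 2660 = 1151 g


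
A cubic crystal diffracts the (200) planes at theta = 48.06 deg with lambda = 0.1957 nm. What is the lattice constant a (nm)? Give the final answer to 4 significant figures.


d = lambda / (2*sin(theta))
d = 0.1957 / (2*sin(48.06 deg))
d = 0.131546 nm
a = d * sqrt(h^2+k^2+l^2) = 0.131546 * sqrt(4)
a = 0.2631 nm


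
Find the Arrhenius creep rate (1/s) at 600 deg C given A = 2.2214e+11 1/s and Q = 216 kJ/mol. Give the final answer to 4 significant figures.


rate = A * exp(-Q / (R*T))
T = 600 + 273.15 = 873.15 K
rate = 2.2214e+11 * exp(-216e3 / (8.314 * 873.15))
rate = 0.02657 1/s


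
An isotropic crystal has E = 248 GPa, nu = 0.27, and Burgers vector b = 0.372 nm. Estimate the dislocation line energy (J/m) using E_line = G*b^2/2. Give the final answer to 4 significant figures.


Step 1: G = E / (2*(1+nu))
G = 248 / (2*(1+0.27)) = 97.6378 GPa = 9.76378e+10 Pa
Step 2: E_line = G*b^2/2
b = 0.372 nm = 3.72e-10 m
E_line = 0.5 * 9.76378e+10 * (3.72e-10)^2 = 6.756e-09 J/m


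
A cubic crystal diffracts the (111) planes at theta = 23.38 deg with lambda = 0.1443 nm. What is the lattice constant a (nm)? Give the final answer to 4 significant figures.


d = lambda / (2*sin(theta))
d = 0.1443 / (2*sin(23.38 deg))
d = 0.181817 nm
a = d * sqrt(h^2+k^2+l^2) = 0.181817 * sqrt(3)
a = 0.3149 nm


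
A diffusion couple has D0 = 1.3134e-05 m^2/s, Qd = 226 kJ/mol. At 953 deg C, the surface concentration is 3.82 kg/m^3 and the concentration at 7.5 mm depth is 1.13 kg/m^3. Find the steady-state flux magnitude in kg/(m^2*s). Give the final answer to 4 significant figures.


Step 1: D = D0 * exp(-Qd/(R*T))
T = 953 + 273.15 = 1226.15 K
D = 1.3134e-05 * exp(-226e3 / (8.314 * 1226.15)) = 3.09264e-15 m^2/s
Step 2: J = D * (C1 - C2) / dx
J = 3.09264e-15 * (3.82 - 1.13) / 7.5e-03
J = 1.109e-12 kg/(m^2*s)


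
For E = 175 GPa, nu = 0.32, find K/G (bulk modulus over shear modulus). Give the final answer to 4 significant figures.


G = E / (2*(1+nu))
G = 175 / (2*(1+0.32)) = 66.2879 GPa
K = E / (3*(1-2*nu))
K = 175 / (3*(1-2*0.32)) = 162.037 GPa
K/G = 162.037 / 66.2879 = 2.444


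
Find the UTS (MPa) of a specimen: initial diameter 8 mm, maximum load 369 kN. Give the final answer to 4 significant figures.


A0 = pi*(d/2)^2 = pi*(8/2)^2 = 50.2655 mm^2
UTS = F_max / A0 = 369*1000 / 50.2655
UTS = 7341 MPa


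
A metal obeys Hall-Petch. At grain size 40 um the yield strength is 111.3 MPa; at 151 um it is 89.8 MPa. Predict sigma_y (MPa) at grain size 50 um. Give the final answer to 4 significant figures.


sigma_y = sigma0 + k / sqrt(d)
1/sqrt(d1) = 1/sqrt(4e-05) = 158.114;  1/sqrt(d2) = 81.3788
k = (sigma1 - sigma2) / (1/sqrt(d1) - 1/sqrt(d2)) = (111.3 - 89.8) / (158.114 - 81.3788) = 0.280185 MPa*m^0.5
sigma0 = sigma1 - k/sqrt(d1) = 111.3 - 0.280185*158.114 = 66.9989 MPa
sigma_y(d3) = 66.9989 + 0.280185 / sqrt(5e-05) = 106.6 MPa


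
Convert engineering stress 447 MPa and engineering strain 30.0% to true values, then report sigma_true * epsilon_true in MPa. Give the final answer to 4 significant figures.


sigma_true = sigma_eng * (1 + epsilon_eng)
sigma_true = 447 * (1 + 0.3) = 581.1 MPa
epsilon_true = ln(1 + epsilon_eng)
epsilon_true = ln(1 + 0.3) = 0.262364
sigma_true * epsilon_true = 581.1 * 0.262364 = 152.5 MPa


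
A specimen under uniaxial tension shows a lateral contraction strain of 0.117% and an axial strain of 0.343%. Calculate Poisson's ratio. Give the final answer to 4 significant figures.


nu = -epsilon_lat / epsilon_axial
Lateral strain is contraction (negative), so using magnitudes:
nu = 0.117 / 0.343
nu = 0.3411


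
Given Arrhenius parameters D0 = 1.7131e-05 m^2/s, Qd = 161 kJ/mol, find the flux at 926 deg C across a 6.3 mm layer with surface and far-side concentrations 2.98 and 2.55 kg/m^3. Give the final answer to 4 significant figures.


Step 1: D = D0 * exp(-Qd/(R*T))
T = 926 + 273.15 = 1199.15 K
D = 1.7131e-05 * exp(-161e3 / (8.314 * 1199.15)) = 1.66117e-12 m^2/s
Step 2: J = D * (C1 - C2) / dx
J = 1.66117e-12 * (2.98 - 2.55) / 6.3e-03
J = 1.134e-10 kg/(m^2*s)


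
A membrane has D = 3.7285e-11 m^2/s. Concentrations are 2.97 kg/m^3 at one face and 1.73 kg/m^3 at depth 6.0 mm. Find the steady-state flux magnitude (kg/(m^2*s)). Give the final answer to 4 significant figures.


J = -D * (dC/dx) = D * (C1 - C2) / dx
J = 3.7285e-11 * (2.97 - 1.73) / 6e-03
J = 7.706e-09 kg/(m^2*s)


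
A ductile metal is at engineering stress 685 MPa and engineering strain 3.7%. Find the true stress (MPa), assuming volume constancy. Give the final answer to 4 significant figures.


sigma_true = sigma_eng * (1 + epsilon_eng)
sigma_true = 685 * (1 + 0.037)
sigma_true = 710.3 MPa


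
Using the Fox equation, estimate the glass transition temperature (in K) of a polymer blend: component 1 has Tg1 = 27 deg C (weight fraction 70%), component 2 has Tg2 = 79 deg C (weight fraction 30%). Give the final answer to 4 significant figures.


1/Tg = w1/Tg1 + w2/Tg2 (in Kelvin)
Tg1 = 300.15 K, Tg2 = 352.15 K
1/Tg = 0.7/300.15 + 0.3/352.15
Tg = 314.1 K


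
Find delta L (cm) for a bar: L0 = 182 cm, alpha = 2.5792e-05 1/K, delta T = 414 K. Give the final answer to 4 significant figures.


dL = L0 * alpha * dT
dL = 182 * 2.5792e-05 * 414
dL = 1.943 cm


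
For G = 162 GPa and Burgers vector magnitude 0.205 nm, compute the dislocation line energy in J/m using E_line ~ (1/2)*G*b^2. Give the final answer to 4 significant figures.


E = G*b^2/2
b = 0.205 nm = 2.05e-10 m
G = 162 GPa = 1.62e+11 Pa
E = 0.5 * 1.62e+11 * (2.05e-10)^2
E = 3.404e-09 J/m


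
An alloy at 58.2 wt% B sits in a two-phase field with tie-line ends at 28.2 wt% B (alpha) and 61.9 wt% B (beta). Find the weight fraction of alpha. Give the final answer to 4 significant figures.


f_alpha = (C_beta - C0) / (C_beta - C_alpha)
f_alpha = (61.9 - 58.2) / (61.9 - 28.2)
f_alpha = 0.1098


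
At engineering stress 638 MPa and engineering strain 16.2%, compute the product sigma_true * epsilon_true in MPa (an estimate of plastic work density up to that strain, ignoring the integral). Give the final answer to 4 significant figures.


sigma_true = sigma_eng * (1 + epsilon_eng)
sigma_true = 638 * (1 + 0.162) = 741.356 MPa
epsilon_true = ln(1 + epsilon_eng)
epsilon_true = ln(1 + 0.162) = 0.150143
sigma_true * epsilon_true = 741.356 * 0.150143 = 111.3 MPa


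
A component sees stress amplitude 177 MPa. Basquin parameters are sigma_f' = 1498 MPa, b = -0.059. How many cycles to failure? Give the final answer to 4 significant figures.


sigma_a = sigma_f' * (2*Nf)^b
2*Nf = (sigma_a / sigma_f')^(1/b)
2*Nf = (177 / 1498)^(1/-0.059)
2*Nf = 5.26008e+15
Nf = 2.63e+15 cycles


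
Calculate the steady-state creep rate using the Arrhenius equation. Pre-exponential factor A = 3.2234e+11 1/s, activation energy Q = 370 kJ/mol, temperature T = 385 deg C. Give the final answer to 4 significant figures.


rate = A * exp(-Q / (R*T))
T = 385 + 273.15 = 658.15 K
rate = 3.2234e+11 * exp(-370e3 / (8.314 * 658.15))
rate = 1.386e-18 1/s


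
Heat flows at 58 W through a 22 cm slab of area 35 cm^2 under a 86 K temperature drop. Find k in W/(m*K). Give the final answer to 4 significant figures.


k = Q*L / (A*dT)
L = 0.22 m, A = 3.5e-03 m^2
k = 58 * 0.22 / (3.5e-03 * 86)
k = 42.39 W/(m*K)


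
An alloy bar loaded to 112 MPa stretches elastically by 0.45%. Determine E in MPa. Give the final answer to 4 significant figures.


E = sigma / epsilon
epsilon = 0.45% = 4.5e-03
E = 112 / 4.5e-03
E = 24890 MPa


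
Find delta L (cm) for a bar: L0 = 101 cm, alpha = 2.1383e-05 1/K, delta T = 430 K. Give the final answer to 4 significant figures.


dL = L0 * alpha * dT
dL = 101 * 2.1383e-05 * 430
dL = 0.9287 cm


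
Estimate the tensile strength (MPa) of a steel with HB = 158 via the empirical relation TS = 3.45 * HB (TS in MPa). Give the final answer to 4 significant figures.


TS (MPa) = 3.45 * HB
TS = 3.45 * 158
TS = 545.1 MPa


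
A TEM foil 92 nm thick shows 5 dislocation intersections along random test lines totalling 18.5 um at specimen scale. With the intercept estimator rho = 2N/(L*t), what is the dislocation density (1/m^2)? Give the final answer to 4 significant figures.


rho = 2N / (L * t)
L = 18.5 um = 1.85e-05 m, t = 92 nm = 9.2e-08 m
rho = 2 * 5 / (1.85e-05 * 9.2e-08)
rho = 5.875e+12 1/m^2


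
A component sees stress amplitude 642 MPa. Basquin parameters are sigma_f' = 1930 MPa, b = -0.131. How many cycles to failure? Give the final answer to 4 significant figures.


sigma_a = sigma_f' * (2*Nf)^b
2*Nf = (sigma_a / sigma_f')^(1/b)
2*Nf = (642 / 1930)^(1/-0.131)
2*Nf = 4456.82
Nf = 2228 cycles


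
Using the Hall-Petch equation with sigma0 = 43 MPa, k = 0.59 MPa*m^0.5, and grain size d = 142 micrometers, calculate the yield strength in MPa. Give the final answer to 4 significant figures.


sigma_y = sigma0 + k / sqrt(d)
d = 142 um = 1.42e-04 m
sigma_y = 43 + 0.59 / sqrt(1.42e-04)
sigma_y = 92.51 MPa


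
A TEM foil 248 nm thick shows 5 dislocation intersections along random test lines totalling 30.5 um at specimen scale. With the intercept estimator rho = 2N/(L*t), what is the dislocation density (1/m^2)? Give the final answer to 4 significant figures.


rho = 2N / (L * t)
L = 30.5 um = 3.05e-05 m, t = 248 nm = 2.48e-07 m
rho = 2 * 5 / (3.05e-05 * 2.48e-07)
rho = 1.322e+12 1/m^2


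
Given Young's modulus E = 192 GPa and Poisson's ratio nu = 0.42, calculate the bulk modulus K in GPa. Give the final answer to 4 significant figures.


K = E / (3*(1-2*nu))
K = 192 / (3*(1-2*0.42))
K = 400 GPa


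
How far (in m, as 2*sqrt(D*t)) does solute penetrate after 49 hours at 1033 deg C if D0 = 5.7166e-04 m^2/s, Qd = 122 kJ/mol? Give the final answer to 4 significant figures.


Step 1: D = D0 * exp(-Qd/(R*T))
T = 1306.15 K
D = 5.7166e-04 * exp(-122e3 / (8.314 * 1306.15)) = 7.55132e-09 m^2/s
Step 2: L = 2*sqrt(D*t)
t = 49 h = 176400 s
L = 2*sqrt(7.55132e-09 * 176400) = 0.07299 m


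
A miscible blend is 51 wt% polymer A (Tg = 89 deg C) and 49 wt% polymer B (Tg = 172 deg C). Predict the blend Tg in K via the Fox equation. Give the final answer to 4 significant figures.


1/Tg = w1/Tg1 + w2/Tg2 (in Kelvin)
Tg1 = 362.15 K, Tg2 = 445.15 K
1/Tg = 0.51/362.15 + 0.49/445.15
Tg = 398.6 K


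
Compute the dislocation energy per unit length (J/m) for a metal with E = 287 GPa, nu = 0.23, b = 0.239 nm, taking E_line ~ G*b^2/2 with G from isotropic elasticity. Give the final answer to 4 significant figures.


Step 1: G = E / (2*(1+nu))
G = 287 / (2*(1+0.23)) = 116.667 GPa = 1.16667e+11 Pa
Step 2: E_line = G*b^2/2
b = 0.239 nm = 2.39e-10 m
E_line = 0.5 * 1.16667e+11 * (2.39e-10)^2 = 3.332e-09 J/m


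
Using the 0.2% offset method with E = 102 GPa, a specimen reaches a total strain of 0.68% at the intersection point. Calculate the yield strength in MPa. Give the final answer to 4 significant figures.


Offset strain = 0.002
Elastic strain at yield = total_strain - offset = 6.8e-03 - 0.002 = 4.8e-03
sigma_y = E * elastic_strain = 102000 * 4.8e-03
sigma_y = 489.6 MPa


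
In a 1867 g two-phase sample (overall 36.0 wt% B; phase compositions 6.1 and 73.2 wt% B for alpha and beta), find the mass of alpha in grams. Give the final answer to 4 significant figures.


f_alpha = (C_beta - C0) / (C_beta - C_alpha)
f_alpha = (73.2 - 36.0) / (73.2 - 6.1) = 0.554396
m_alpha = f_alpha * m_total = 0.554396 * 1867 = 1035 g


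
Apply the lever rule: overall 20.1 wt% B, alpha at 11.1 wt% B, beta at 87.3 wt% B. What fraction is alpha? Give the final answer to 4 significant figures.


f_alpha = (C_beta - C0) / (C_beta - C_alpha)
f_alpha = (87.3 - 20.1) / (87.3 - 11.1)
f_alpha = 0.8819


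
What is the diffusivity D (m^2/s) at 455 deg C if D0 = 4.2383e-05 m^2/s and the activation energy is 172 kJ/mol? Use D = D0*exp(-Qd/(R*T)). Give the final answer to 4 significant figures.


D = D0 * exp(-Qd / (R*T))
T = 728.15 K
D = 4.2383e-05 * exp(-172e3 / (8.314 * 728.15))
D = 1.941e-17 m^2/s


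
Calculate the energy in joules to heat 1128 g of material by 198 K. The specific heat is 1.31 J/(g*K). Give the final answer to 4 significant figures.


Q = m * cp * dT
Q = 1128 * 1.31 * 198
Q = 292600 J


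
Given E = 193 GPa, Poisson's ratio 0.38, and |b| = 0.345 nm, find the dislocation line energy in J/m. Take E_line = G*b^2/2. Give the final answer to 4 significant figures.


Step 1: G = E / (2*(1+nu))
G = 193 / (2*(1+0.38)) = 69.9275 GPa = 6.99275e+10 Pa
Step 2: E_line = G*b^2/2
b = 0.345 nm = 3.45e-10 m
E_line = 0.5 * 6.99275e+10 * (3.45e-10)^2 = 4.162e-09 J/m


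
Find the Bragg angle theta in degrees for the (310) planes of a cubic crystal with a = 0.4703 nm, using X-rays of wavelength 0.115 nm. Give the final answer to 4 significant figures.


d = a / sqrt(h^2+k^2+l^2)
d = 0.4703 / sqrt(10) = 0.148722 nm
lambda = 2*d*sin(theta)  =>  sin(theta) = lambda / (2*d)
sin(theta) = 0.115 / (2 * 0.148722) = 0.386628
theta = 22.74 deg


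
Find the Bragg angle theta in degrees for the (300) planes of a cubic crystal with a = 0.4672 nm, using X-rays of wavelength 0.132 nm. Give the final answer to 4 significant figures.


d = a / sqrt(h^2+k^2+l^2)
d = 0.4672 / sqrt(9) = 0.155733 nm
lambda = 2*d*sin(theta)  =>  sin(theta) = lambda / (2*d)
sin(theta) = 0.132 / (2 * 0.155733) = 0.423801
theta = 25.07 deg


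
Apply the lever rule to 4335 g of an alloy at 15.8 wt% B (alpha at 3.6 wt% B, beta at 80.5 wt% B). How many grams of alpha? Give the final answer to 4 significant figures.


f_alpha = (C_beta - C0) / (C_beta - C_alpha)
f_alpha = (80.5 - 15.8) / (80.5 - 3.6) = 0.841352
m_alpha = f_alpha * m_total = 0.841352 * 4335 = 3647 g


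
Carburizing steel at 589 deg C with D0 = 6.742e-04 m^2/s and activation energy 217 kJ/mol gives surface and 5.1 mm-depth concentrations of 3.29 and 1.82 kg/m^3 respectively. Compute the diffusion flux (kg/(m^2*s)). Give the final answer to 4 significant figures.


Step 1: D = D0 * exp(-Qd/(R*T))
T = 589 + 273.15 = 862.15 K
D = 6.742e-04 * exp(-217e3 / (8.314 * 862.15)) = 4.79784e-17 m^2/s
Step 2: J = D * (C1 - C2) / dx
J = 4.79784e-17 * (3.29 - 1.82) / 5.1e-03
J = 1.383e-14 kg/(m^2*s)


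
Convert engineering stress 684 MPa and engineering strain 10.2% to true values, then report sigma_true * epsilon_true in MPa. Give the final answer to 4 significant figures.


sigma_true = sigma_eng * (1 + epsilon_eng)
sigma_true = 684 * (1 + 0.102) = 753.768 MPa
epsilon_true = ln(1 + epsilon_eng)
epsilon_true = ln(1 + 0.102) = 0.0971267
sigma_true * epsilon_true = 753.768 * 0.0971267 = 73.21 MPa


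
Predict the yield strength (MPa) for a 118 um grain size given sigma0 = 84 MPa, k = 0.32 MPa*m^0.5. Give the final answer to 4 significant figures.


sigma_y = sigma0 + k / sqrt(d)
d = 118 um = 1.18e-04 m
sigma_y = 84 + 0.32 / sqrt(1.18e-04)
sigma_y = 113.5 MPa


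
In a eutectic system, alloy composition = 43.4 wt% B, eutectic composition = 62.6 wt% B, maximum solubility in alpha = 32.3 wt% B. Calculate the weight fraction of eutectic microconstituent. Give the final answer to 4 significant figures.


f_primary = (C_e - C0) / (C_e - C_alpha_max)
f_primary = (62.6 - 43.4) / (62.6 - 32.3)
f_primary = 0.633663
f_eutectic = 1 - 0.633663 = 0.3663


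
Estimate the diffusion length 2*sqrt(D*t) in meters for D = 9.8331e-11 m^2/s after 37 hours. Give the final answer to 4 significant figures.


t = 37 hr = 133200 s
Diffusion length = 2*sqrt(D*t)
= 2*sqrt(9.8331e-11 * 133200)
= 7.238e-03 m


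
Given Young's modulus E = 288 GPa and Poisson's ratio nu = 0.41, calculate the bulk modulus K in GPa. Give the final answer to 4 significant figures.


K = E / (3*(1-2*nu))
K = 288 / (3*(1-2*0.41))
K = 533.3 GPa


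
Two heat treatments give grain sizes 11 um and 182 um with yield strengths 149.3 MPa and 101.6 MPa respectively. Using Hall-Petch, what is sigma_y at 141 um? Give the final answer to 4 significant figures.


sigma_y = sigma0 + k / sqrt(d)
1/sqrt(d1) = 1/sqrt(1.1e-05) = 301.511;  1/sqrt(d2) = 74.1249
k = (sigma1 - sigma2) / (1/sqrt(d1) - 1/sqrt(d2)) = (149.3 - 101.6) / (301.511 - 74.1249) = 0.209775 MPa*m^0.5
sigma0 = sigma1 - k/sqrt(d1) = 149.3 - 0.209775*301.511 = 86.0504 MPa
sigma_y(d3) = 86.0504 + 0.209775 / sqrt(1.41e-04) = 103.7 MPa


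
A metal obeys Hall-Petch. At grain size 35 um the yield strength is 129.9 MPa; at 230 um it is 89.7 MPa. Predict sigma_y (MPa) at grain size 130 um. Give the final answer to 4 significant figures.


sigma_y = sigma0 + k / sqrt(d)
1/sqrt(d1) = 1/sqrt(3.5e-05) = 169.031;  1/sqrt(d2) = 65.938
k = (sigma1 - sigma2) / (1/sqrt(d1) - 1/sqrt(d2)) = (129.9 - 89.7) / (169.031 - 65.938) = 0.38994 MPa*m^0.5
sigma0 = sigma1 - k/sqrt(d1) = 129.9 - 0.38994*169.031 = 63.9881 MPa
sigma_y(d3) = 63.9881 + 0.38994 / sqrt(1.3e-04) = 98.19 MPa


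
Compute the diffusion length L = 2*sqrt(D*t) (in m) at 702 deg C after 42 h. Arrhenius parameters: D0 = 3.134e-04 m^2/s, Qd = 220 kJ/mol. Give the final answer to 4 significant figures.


Step 1: D = D0 * exp(-Qd/(R*T))
T = 975.15 K
D = 3.134e-04 * exp(-220e3 / (8.314 * 975.15)) = 5.14291e-16 m^2/s
Step 2: L = 2*sqrt(D*t)
t = 42 h = 151200 s
L = 2*sqrt(5.14291e-16 * 151200) = 1.764e-05 m


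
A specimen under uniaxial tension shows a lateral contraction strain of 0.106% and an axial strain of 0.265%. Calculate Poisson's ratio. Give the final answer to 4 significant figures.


nu = -epsilon_lat / epsilon_axial
Lateral strain is contraction (negative), so using magnitudes:
nu = 0.106 / 0.265
nu = 0.4


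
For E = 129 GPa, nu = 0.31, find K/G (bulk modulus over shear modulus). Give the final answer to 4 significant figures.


G = E / (2*(1+nu))
G = 129 / (2*(1+0.31)) = 49.2366 GPa
K = E / (3*(1-2*nu))
K = 129 / (3*(1-2*0.31)) = 113.158 GPa
K/G = 113.158 / 49.2366 = 2.298


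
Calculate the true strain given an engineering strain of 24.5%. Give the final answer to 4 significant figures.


epsilon_true = ln(1 + epsilon_eng)
epsilon_true = ln(1 + 0.245)
epsilon_true = 0.2191


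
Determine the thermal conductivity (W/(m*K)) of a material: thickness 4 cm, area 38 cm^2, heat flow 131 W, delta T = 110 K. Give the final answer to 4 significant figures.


k = Q*L / (A*dT)
L = 0.04 m, A = 3.8e-03 m^2
k = 131 * 0.04 / (3.8e-03 * 110)
k = 12.54 W/(m*K)


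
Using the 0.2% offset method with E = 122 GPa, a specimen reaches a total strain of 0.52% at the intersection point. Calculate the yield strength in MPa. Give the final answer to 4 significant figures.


Offset strain = 0.002
Elastic strain at yield = total_strain - offset = 5.2e-03 - 0.002 = 3.2e-03
sigma_y = E * elastic_strain = 122000 * 3.2e-03
sigma_y = 390.4 MPa


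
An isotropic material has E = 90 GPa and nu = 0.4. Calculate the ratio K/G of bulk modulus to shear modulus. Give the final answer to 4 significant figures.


G = E / (2*(1+nu))
G = 90 / (2*(1+0.4)) = 32.1429 GPa
K = E / (3*(1-2*nu))
K = 90 / (3*(1-2*0.4)) = 150 GPa
K/G = 150 / 32.1429 = 4.667


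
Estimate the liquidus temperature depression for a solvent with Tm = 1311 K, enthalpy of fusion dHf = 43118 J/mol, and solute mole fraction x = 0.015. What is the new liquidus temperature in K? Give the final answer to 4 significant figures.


dT = R*Tm^2*x / dHf
dT = 8.314 * 1311^2 * 0.015 / 43118
dT = 4.97105 K
T_new = 1311 - 4.97105 = 1306 K


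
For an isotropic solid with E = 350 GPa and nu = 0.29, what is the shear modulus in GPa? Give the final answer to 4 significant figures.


G = E / (2*(1+nu))
G = 350 / (2*(1+0.29))
G = 135.7 GPa


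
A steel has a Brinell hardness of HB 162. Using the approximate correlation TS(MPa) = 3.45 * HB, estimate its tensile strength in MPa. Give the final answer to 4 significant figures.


TS (MPa) = 3.45 * HB
TS = 3.45 * 162
TS = 558.9 MPa


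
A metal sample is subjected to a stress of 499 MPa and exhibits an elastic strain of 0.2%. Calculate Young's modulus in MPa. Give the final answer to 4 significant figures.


E = sigma / epsilon
epsilon = 0.2% = 2e-03
E = 499 / 2e-03
E = 249500 MPa
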